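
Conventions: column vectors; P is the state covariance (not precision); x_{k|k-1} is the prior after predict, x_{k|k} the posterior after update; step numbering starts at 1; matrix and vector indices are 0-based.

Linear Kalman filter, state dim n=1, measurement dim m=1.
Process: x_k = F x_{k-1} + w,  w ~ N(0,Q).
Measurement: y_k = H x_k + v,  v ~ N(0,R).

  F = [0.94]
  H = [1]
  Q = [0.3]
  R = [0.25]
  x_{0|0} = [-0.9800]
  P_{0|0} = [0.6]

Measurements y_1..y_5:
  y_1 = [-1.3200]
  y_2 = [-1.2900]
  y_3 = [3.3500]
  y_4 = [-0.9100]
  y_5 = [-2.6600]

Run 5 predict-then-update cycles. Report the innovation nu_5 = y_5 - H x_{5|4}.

step 1: x^-=[-0.9212]  P^-=[0.8302]  S=[1.0802]  K=[0.7686]  nu=[-0.3988]  x^+=[-1.2277]  P^+=[0.1921]
step 2: x^-=[-1.1540]  P^-=[0.4698]  S=[0.7198]  K=[0.6527]  nu=[-0.1360]  x^+=[-1.2428]  P^+=[0.1632]
step 3: x^-=[-1.1682]  P^-=[0.4442]  S=[0.6942]  K=[0.6399]  nu=[4.5182]  x^+=[1.7228]  P^+=[0.1600]
step 4: x^-=[1.6194]  P^-=[0.4413]  S=[0.6913]  K=[0.6384]  nu=[-2.5294]  x^+=[0.0047]  P^+=[0.1596]
step 5: x^-=[0.0044]  P^-=[0.4410]  S=[0.6910]  K=[0.6382]  nu=[-2.6644]  x^+=[-1.6961]  P^+=[0.1596]

innov = [-2.6644]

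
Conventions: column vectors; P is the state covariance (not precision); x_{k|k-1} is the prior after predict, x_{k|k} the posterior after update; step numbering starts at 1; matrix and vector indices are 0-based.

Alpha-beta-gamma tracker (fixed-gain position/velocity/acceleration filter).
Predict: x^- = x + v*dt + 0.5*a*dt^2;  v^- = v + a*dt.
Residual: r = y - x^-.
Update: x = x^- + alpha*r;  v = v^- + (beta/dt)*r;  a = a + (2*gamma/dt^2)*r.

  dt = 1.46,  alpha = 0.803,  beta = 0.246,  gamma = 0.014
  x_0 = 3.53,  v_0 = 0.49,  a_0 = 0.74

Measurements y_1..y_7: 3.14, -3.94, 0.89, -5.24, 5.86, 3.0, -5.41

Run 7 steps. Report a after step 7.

a_post = 0.3082

step 1: x_pred=5.0341  r=-1.8941  x^+=3.5131  v^+=1.2513  a^+=0.7151
step 2: x_pred=6.1021  r=-10.0421  x^+=-1.9617  v^+=0.6033  a^+=0.5832
step 3: x_pred=-0.4593  r=1.3493  x^+=0.6242  v^+=1.6821  a^+=0.6009
step 4: x_pred=3.7206  r=-8.9606  x^+=-3.4748  v^+=1.0497  a^+=0.4832
step 5: x_pred=-1.4272  r=7.2872  x^+=4.4244  v^+=2.9831  a^+=0.5790
step 6: x_pred=9.3967  r=-6.3967  x^+=4.2602  v^+=2.7505  a^+=0.4949
step 7: x_pred=8.8034  r=-14.2134  x^+=-2.6100  v^+=1.0783  a^+=0.3082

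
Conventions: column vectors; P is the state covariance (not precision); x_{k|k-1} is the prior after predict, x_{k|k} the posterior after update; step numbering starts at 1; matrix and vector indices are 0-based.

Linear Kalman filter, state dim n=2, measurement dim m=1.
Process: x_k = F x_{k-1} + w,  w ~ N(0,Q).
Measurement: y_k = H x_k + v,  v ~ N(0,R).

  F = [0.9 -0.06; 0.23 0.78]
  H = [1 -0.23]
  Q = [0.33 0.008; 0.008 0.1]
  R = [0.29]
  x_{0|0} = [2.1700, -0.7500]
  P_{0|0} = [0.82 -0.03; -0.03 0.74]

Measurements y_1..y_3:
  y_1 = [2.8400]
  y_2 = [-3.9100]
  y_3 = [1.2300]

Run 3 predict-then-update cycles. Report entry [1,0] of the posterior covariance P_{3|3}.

step 1: x^-=[1.9980, -0.0859]  P^-=[1.0001 0.1225; 0.1225 0.5828]  S=[1.2646]  K=[0.7686; -0.0092]  nu=[0.8222]  x^+=[2.6300, -0.0934]  P^+=[0.2531 0.1314; 0.1314 0.5827]
step 2: x^-=[2.3726, 0.5320]  P^-=[0.5229 0.1235; 0.1235 0.5151]  S=[0.7833]  K=[0.6313; 0.0065]  nu=[-6.1602]  x^+=[-1.5162, 0.4922]  P^+=[0.2107 0.1203; 0.1203 0.5150]
step 3: x^-=[-1.3942, 0.0352]  P^-=[0.4896 0.1103; 0.1103 0.4677]  S=[0.7535]  K=[0.6160; 0.0037]  nu=[2.6322]  x^+=[0.2273, 0.0448]  P^+=[0.2036 0.1086; 0.1086 0.4677]

P_post[1,0] = 0.1086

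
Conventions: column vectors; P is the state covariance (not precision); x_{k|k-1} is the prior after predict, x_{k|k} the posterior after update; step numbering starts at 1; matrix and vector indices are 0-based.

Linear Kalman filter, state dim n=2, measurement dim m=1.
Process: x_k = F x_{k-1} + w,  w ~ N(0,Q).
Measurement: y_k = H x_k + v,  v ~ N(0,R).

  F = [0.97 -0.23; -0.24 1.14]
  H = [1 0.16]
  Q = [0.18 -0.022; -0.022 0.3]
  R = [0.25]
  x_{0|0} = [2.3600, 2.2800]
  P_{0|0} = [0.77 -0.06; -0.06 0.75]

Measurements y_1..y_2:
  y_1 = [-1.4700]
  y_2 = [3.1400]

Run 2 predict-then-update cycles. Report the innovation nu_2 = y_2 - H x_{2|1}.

innov = [4.3186]

step 1: x^-=[1.7648, 2.0328]  P^-=[0.9709 -0.4676; -0.4676 1.3519]  S=[1.1059]  K=[0.8103; -0.2272]  nu=[-3.5600]  x^+=[-1.1199, 2.8416]  P^+=[0.2448 -0.2640; -0.2640 1.2948]
step 2: x^-=[-1.7399, 3.5082]  P^-=[0.5966 -0.7250; -0.7250 2.1413]  S=[0.6694]  K=[0.7179; -0.5711]  nu=[4.3186]  x^+=[1.3606, 1.0417]  P^+=[0.2516 -0.4504; -0.4504 1.9229]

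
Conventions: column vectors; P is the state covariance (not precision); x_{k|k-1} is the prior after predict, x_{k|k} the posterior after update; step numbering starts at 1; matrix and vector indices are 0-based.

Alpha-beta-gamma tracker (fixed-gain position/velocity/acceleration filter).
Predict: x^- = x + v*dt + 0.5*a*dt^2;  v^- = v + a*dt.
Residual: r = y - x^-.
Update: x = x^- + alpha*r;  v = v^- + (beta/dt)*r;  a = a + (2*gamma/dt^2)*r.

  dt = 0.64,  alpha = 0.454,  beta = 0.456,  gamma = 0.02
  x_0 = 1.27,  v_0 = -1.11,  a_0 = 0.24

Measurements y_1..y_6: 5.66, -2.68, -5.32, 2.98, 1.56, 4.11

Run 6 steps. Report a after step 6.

a_post = 0.9531

step 1: x_pred=0.6088  r=5.0512  x^+=2.9020  v^+=2.6426  a^+=0.7333
step 2: x_pred=4.7435  r=-7.4235  x^+=1.3732  v^+=-2.1773  a^+=0.0083
step 3: x_pred=-0.0186  r=-5.3014  x^+=-2.4254  v^+=-5.9492  a^+=-0.5094
step 4: x_pred=-6.3373  r=9.3173  x^+=-2.1072  v^+=0.3633  a^+=0.4005
step 5: x_pred=-1.7927  r=3.3527  x^+=-0.2706  v^+=3.0084  a^+=0.7279
step 6: x_pred=1.8039  r=2.3061  x^+=2.8509  v^+=5.1174  a^+=0.9531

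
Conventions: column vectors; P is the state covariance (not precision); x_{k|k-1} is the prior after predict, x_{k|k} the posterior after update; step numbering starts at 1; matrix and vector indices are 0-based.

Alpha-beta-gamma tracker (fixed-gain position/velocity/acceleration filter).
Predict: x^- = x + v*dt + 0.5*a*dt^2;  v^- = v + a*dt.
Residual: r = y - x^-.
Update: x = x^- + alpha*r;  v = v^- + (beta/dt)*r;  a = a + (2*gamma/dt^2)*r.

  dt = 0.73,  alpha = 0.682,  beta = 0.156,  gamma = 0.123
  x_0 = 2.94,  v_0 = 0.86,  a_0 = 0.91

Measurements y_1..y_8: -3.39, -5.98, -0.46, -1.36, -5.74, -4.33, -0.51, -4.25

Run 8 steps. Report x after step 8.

step 1: x_pred=3.8103  r=-7.2003  x^+=-1.1003  v^+=-0.0144  a^+=-2.4138
step 2: x_pred=-1.7540  r=-4.2260  x^+=-4.6361  v^+=-2.6796  a^+=-4.3647
step 3: x_pred=-7.7552  r=7.2952  x^+=-2.7799  v^+=-4.3068  a^+=-0.9970
step 4: x_pred=-6.1895  r=4.8295  x^+=-2.8958  v^+=-4.0026  a^+=1.2324
step 5: x_pred=-5.4893  r=-0.2507  x^+=-5.6603  v^+=-3.1565  a^+=1.1167
step 6: x_pred=-7.6670  r=3.3370  x^+=-5.3912  v^+=-1.6282  a^+=2.6571
step 7: x_pred=-5.8718  r=5.3618  x^+=-2.2151  v^+=1.4573  a^+=5.1322
step 8: x_pred=0.2162  r=-4.4662  x^+=-2.8297  v^+=4.2494  a^+=3.0705

x_post = -2.8297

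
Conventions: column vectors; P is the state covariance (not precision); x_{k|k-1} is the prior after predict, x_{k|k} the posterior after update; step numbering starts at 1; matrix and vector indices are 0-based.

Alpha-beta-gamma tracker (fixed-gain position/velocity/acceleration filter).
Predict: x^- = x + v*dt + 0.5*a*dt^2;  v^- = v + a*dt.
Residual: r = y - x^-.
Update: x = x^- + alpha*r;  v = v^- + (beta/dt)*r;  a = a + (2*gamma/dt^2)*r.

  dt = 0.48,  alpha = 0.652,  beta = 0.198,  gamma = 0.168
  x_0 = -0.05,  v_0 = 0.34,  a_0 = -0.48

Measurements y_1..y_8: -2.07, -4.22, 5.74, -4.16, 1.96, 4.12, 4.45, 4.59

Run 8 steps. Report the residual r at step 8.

step 1: x_pred=0.0579  r=-2.1279  x^+=-1.3295  v^+=-0.7682  a^+=-3.5832
step 2: x_pred=-2.1110  r=-2.1090  x^+=-3.4861  v^+=-3.3581  a^+=-6.6588
step 3: x_pred=-5.8650  r=11.6050  x^+=1.7014  v^+=-1.7672  a^+=10.2652
step 4: x_pred=2.0357  r=-6.1957  x^+=-2.0039  v^+=0.6043  a^+=1.2297
step 5: x_pred=-1.5721  r=3.5321  x^+=0.7308  v^+=2.6516  a^+=6.3808
step 6: x_pred=2.7386  r=1.3814  x^+=3.6393  v^+=6.2842  a^+=8.3953
step 7: x_pred=7.6228  r=-3.1728  x^+=5.5541  v^+=9.0051  a^+=3.7682
step 8: x_pred=10.3107  r=-5.7207  x^+=6.5808  v^+=8.4541  a^+=-4.5745

resid = -5.7207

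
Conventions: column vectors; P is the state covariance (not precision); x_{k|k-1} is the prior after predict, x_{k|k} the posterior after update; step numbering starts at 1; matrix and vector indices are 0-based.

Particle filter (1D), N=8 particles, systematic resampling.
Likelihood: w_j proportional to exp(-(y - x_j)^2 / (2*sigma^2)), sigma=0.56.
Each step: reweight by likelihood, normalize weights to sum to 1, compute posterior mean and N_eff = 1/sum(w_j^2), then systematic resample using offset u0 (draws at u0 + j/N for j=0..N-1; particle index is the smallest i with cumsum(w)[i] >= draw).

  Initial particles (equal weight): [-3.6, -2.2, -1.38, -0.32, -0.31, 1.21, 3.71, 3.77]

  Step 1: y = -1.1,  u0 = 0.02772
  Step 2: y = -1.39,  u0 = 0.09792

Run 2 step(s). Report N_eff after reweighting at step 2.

step 1: w=[0.0000, 0.0818, 0.4967, 0.2133, 0.2081, 0.0001, 0.0000, 0.0000]  mean=-0.9980  Neff=2.9224  idx=[1, 2, 2, 2, 2, 3, 3, 4]
step 2: w=[0.0728, 0.2071, 0.2071, 0.2071, 0.2071, 0.0334, 0.0334, 0.0322]  mean=-1.3344  Neff=5.5537  idx=[1, 1, 2, 2, 3, 4, 4, 7]

N_eff = 5.5537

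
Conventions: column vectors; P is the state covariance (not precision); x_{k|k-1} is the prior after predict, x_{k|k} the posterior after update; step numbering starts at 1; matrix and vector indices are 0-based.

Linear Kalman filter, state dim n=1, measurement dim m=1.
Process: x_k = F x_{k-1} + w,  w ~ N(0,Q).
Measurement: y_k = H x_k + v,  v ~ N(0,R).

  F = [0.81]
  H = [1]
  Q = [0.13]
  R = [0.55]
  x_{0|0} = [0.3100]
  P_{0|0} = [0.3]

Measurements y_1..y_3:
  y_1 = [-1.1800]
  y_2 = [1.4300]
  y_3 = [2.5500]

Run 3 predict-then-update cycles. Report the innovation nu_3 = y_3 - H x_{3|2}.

step 1: x^-=[0.2511]  P^-=[0.3268]  S=[0.8768]  K=[0.3727]  nu=[-1.4311]  x^+=[-0.2823]  P^+=[0.2050]
step 2: x^-=[-0.2287]  P^-=[0.2645]  S=[0.8145]  K=[0.3247]  nu=[1.6587]  x^+=[0.3100]  P^+=[0.1786]
step 3: x^-=[0.2511]  P^-=[0.2472]  S=[0.7972]  K=[0.3101]  nu=[2.2989]  x^+=[0.9639]  P^+=[0.1705]

innov = [2.2989]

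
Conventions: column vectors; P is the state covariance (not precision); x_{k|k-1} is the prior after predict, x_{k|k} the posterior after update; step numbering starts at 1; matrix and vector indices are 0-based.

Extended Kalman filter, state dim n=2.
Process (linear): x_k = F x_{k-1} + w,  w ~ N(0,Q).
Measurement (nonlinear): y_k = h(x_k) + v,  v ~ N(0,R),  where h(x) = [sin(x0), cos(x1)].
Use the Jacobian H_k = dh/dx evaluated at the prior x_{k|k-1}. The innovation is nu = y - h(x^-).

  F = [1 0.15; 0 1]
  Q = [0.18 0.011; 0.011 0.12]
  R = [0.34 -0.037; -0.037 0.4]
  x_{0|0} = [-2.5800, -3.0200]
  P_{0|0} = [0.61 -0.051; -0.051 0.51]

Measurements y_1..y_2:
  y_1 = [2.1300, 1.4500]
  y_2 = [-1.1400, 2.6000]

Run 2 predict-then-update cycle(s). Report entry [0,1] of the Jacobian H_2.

H_jac[0,1] = 0.0000

step 1: x^-=[-3.0330, -3.0200]  P^-=[0.7862 0.0365; 0.0365 0.6300]  H_jac=[-0.9941 0.0000; 0.0000 0.1213]  S=[1.1169 -0.0414; -0.0414 0.4093]  K=[-0.7019 -0.0602; -0.0257 0.1841]  nu=[2.2384, 2.4426]  x^+=[-4.7513, -2.6277]  P^+=[0.2378 0.0156; 0.0156 0.6150]
step 2: x^-=[-5.1454, -2.6277]  P^-=[0.4364 0.1189; 0.1189 0.7350]  H_jac=[0.4196 0.0000; 0.0000 0.4916]  S=[0.4168 -0.0125; -0.0125 0.5776]  K=[0.4426 0.1107; 0.1385 0.6285]  nu=[-2.0477, 3.4708]  x^+=[-5.6674, -0.7299]  P^+=[0.3489 0.0568; 0.0568 0.5010]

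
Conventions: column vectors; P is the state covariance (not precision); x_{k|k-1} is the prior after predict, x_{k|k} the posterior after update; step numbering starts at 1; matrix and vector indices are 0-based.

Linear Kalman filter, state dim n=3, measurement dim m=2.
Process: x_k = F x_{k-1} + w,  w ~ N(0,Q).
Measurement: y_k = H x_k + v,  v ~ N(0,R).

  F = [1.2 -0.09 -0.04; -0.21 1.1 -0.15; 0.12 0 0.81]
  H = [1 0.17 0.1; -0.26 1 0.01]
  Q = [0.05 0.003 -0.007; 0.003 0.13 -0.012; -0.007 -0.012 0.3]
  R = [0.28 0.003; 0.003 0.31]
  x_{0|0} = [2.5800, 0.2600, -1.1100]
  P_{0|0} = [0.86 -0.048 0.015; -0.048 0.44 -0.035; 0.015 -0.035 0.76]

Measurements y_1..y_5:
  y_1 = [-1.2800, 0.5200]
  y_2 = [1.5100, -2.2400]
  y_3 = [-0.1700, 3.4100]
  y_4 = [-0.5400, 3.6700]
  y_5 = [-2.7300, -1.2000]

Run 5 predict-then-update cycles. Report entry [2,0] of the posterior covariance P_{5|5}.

P_post[2,0] = -0.0824

step 1: x^-=[3.1170, -0.0893, -0.5895]  P^-=[1.3019 -0.3185 0.1098; -0.3185 0.7521 -0.1664; 0.1098 -0.1664 0.8139]  S=[1.5197 -0.5299; -0.5299 1.3119]  K=[0.7611 -0.1925; 0.0990 0.6751; 0.0670 -0.1153]  nu=[-4.3229, 1.4256]  x^+=[-0.4476, 0.4451, -1.0435]  P^+=[0.2176 -0.0003 -0.0502; -0.0003 0.2101 -0.0564; -0.0502 -0.0564 0.7815]
step 2: x^-=[-0.5354, 0.7402, -0.8989]  P^-=[0.3708 -0.0580 -0.0454; -0.0580 0.4270 -0.1533; -0.0454 -0.1533 0.8061]  S=[0.6371 -0.0904; -0.0904 0.7895]  K=[0.5403 -0.1344; 0.0792 0.5671; -0.0097 -0.1701]  nu=[2.0095, -3.1104]  x^+=[0.9682, -0.8645, -0.3893]  P^+=[0.1574 0.0016 -0.0683; 0.0016 0.1772 -0.0784; -0.0683 -0.0784 0.7835]
step 3: x^-=[1.2552, -1.0959, -0.1991]  P^-=[0.2850 -0.0333 -0.0700; -0.0333 0.3898 -0.1679; -0.0700 -0.1679 0.8031]  S=[0.5533 -0.0518; -0.0518 0.7335]  K=[0.4817 -0.1134; 0.0804 0.5467; -0.0515 -0.1968]  nu=[-1.2190, 4.8343]  x^+=[0.1201, 1.4488, -1.0878]  P^+=[0.1416 0.0039 -0.0773; 0.0039 0.1716 -0.0890; -0.0773 -0.0890 0.7742]
step 4: x^-=[0.0572, 1.7316, -0.8667]  P^-=[0.2625 -0.0238 -0.0800; -0.0238 0.3840 -0.1739; -0.0800 -0.1739 0.7950]  S=[0.5315 -0.0383; -0.0383 0.7212]  K=[0.4636 -0.1041; 0.0845 0.5432; -0.0714 -0.2050]  nu=[-0.8049, 1.9620]  x^+=[-0.5203, 2.7293, -1.2115]  P^+=[0.1367 0.0055 -0.0812; 0.0055 0.1710 -0.0925; -0.0812 -0.0925 0.7631]
step 5: x^-=[-0.8215, 3.2932, -1.0437]  P^-=[0.2554 -0.0197 -0.0839; -0.0197 0.3830 -0.1746; -0.0839 -0.1746 0.7868]  S=[0.5249 -0.0328; -0.0328 0.7175]  K=[0.4579 -0.1003; 0.0871 0.5424; -0.0793 -0.2056]  nu=[-2.3640, -4.6963]  x^+=[-1.4330, 0.5399, 0.1092]  P^+=[0.1351 0.0062 -0.0824; 0.0062 0.1710 -0.0930; -0.0824 -0.0930 0.7543]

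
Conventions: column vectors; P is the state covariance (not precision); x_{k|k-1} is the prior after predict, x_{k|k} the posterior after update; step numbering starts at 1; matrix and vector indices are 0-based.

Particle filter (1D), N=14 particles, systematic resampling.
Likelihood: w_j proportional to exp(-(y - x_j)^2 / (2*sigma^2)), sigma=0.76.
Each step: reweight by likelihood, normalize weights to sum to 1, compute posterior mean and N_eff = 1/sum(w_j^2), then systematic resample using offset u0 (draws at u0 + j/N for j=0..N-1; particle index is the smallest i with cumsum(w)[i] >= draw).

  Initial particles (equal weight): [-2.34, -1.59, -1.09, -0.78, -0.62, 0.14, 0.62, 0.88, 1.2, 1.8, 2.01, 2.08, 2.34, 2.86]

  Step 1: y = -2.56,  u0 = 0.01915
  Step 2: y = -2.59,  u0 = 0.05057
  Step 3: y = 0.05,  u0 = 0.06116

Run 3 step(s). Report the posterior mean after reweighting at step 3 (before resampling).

step 1: w=[0.5774, 0.2667, 0.0927, 0.0388, 0.0232, 0.0011, 0.0001, 0.0000, 0.0000, 0.0000, 0.0000, 0.0000, 0.0000, 0.0000]  mean=-1.9207  Neff=2.4086  idx=[0, 0, 0, 0, 0, 0, 0, 0, 1, 1, 1, 1, 2, 3]
step 2: w=[0.1001, 0.1001, 0.1001, 0.1001, 0.1001, 0.1001, 0.1001, 0.1001, 0.0445, 0.0445, 0.0445, 0.0445, 0.0151, 0.0062]  mean=-2.1781  Neff=11.3188  idx=[0, 1, 1, 2, 3, 4, 4, 5, 6, 6, 7, 8, 10, 12]
step 3: w=[0.0119, 0.0119, 0.0119, 0.0119, 0.0119, 0.0119, 0.0119, 0.0119, 0.0119, 0.0119, 0.0119, 0.1630, 0.1630, 0.5430]  mean=-1.4168  Neff=2.8610  idx=[5, 11, 11, 11, 12, 12, 13, 13, 13, 13, 13, 13, 13, 13]

post_mean = -1.4168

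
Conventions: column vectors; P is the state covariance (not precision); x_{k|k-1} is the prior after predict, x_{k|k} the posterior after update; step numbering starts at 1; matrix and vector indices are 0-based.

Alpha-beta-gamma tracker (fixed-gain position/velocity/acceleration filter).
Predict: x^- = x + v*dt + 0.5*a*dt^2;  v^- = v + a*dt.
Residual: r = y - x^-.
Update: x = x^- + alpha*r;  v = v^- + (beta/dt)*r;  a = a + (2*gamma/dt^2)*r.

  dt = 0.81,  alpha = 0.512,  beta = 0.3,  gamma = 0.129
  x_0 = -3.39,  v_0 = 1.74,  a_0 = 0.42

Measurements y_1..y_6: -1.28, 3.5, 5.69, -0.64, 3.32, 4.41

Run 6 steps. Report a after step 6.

step 1: x_pred=-1.8428  r=0.5628  x^+=-1.5547  v^+=2.2887  a^+=0.6413
step 2: x_pred=0.5095  r=2.9905  x^+=2.0407  v^+=3.9157  a^+=1.8173
step 3: x_pred=5.8085  r=-0.1185  x^+=5.7478  v^+=5.3438  a^+=1.7707
step 4: x_pred=10.6572  r=-11.2972  x^+=4.8730  v^+=2.5939  a^+=-2.6718
step 5: x_pred=6.0976  r=-2.7776  x^+=4.6755  v^+=-0.5990  a^+=-3.7640
step 6: x_pred=2.9555  r=1.4545  x^+=3.7002  v^+=-3.1091  a^+=-3.1920

a_post = -3.1920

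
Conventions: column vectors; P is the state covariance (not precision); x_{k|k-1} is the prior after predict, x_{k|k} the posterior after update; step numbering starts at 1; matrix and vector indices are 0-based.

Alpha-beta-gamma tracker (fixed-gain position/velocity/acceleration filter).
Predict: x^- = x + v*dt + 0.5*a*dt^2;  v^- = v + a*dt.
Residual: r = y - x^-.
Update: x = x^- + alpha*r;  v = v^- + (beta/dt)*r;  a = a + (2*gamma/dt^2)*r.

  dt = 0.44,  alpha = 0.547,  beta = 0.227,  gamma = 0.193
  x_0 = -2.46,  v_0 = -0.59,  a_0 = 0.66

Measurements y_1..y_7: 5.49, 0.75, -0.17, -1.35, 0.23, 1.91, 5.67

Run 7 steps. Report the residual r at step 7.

resid = 14.6793

step 1: x_pred=-2.6557  r=8.1457  x^+=1.8000  v^+=3.9028  a^+=16.9009
step 2: x_pred=5.1533  r=-4.4033  x^+=2.7447  v^+=9.0676  a^+=8.1217
step 3: x_pred=7.5206  r=-7.6906  x^+=3.3138  v^+=8.6735  a^+=-7.2118
step 4: x_pred=6.4321  r=-7.7821  x^+=2.1753  v^+=1.4855  a^+=-22.7277
step 5: x_pred=0.6288  r=-0.3988  x^+=0.4107  v^+=-8.7205  a^+=-23.5229
step 6: x_pred=-5.7034  r=7.6134  x^+=-1.5389  v^+=-15.1428  a^+=-8.3434
step 7: x_pred=-9.0093  r=14.6793  x^+=-0.9797  v^+=-11.2407  a^+=20.9243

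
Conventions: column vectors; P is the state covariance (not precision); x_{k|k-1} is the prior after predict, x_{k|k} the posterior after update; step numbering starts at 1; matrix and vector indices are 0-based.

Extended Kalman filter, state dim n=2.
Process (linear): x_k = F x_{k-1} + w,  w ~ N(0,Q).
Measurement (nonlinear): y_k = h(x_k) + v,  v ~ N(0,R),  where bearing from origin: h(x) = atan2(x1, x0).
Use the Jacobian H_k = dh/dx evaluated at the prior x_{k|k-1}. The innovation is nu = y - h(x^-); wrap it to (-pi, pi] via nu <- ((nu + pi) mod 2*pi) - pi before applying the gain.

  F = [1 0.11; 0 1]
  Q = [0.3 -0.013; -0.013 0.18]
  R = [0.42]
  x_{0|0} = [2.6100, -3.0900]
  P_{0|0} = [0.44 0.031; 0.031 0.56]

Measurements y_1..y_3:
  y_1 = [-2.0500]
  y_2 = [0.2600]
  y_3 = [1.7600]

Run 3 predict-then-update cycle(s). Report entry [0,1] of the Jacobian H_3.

H_jac[0,1] = 0.1468

step 1: x^-=[2.2701, -3.0900]  P^-=[0.7536 0.0796; 0.0796 0.7400]  H_jac=[0.2102 0.1544]  S=[0.4761]  K=[0.3585; 0.2751]  nu=[-1.1128]  x^+=[1.8712, -3.3962]  P^+=[0.6924 0.0326; 0.0326 0.7040]
step 2: x^-=[1.4976, -3.3962]  P^-=[1.0081 0.0971; 0.0971 0.8840]  H_jac=[0.2465 0.1087]  S=[0.4969]  K=[0.5214; 0.2415]  nu=[1.4155]  x^+=[2.2355, -3.0543]  P^+=[0.8730 0.0345; 0.0345 0.8550]
step 3: x^-=[1.8996, -3.0543]  P^-=[1.1910 0.1155; 0.1155 1.0350]  H_jac=[0.2361 0.1468]  S=[0.5167]  K=[0.5770; 0.3469]  nu=[2.7744]  x^+=[3.5004, -2.0919]  P^+=[1.0189 0.0121; 0.0121 0.9728]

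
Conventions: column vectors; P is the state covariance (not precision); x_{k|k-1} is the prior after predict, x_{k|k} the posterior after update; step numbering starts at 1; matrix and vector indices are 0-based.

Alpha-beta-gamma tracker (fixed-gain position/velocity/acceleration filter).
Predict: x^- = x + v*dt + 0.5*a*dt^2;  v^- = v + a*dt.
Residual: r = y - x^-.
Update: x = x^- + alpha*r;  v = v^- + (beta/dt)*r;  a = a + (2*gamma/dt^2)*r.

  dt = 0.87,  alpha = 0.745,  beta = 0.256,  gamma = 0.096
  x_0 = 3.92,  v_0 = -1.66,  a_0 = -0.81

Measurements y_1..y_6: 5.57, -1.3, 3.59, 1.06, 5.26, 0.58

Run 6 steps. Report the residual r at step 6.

step 1: x_pred=2.1693  r=3.4007  x^+=4.7028  v^+=-1.3640  a^+=0.0527
step 2: x_pred=3.5360  r=-4.8360  x^+=-0.0668  v^+=-2.7412  a^+=-1.1741
step 3: x_pred=-2.8960  r=6.4860  x^+=1.9361  v^+=-1.8542  a^+=0.4712
step 4: x_pred=0.5013  r=0.5587  x^+=0.9175  v^+=-1.2798  a^+=0.6129
step 5: x_pred=0.0361  r=5.2239  x^+=3.9279  v^+=0.7906  a^+=1.9381
step 6: x_pred=5.3492  r=-4.7692  x^+=1.7961  v^+=1.0734  a^+=0.7283

resid = -4.7692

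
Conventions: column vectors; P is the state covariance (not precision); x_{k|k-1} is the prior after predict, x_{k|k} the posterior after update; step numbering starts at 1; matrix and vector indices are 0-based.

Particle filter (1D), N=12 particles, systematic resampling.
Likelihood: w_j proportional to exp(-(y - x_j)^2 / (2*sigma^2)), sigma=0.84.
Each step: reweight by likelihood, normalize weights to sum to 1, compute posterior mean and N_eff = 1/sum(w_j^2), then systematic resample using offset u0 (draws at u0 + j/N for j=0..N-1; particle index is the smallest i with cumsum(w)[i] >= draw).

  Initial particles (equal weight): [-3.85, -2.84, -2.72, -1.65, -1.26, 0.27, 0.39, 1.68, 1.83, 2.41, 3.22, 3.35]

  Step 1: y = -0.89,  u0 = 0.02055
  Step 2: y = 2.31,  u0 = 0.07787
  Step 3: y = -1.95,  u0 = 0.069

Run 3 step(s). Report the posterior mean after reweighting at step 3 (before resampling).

step 1: w=[0.0008, 0.0276, 0.0381, 0.2713, 0.3707, 0.1574, 0.1279, 0.0038, 0.0022, 0.0002, 0.0000, 0.0000]  mean=-0.9967  Neff=3.9306  idx=[1, 3, 3, 3, 4, 4, 4, 4, 4, 5, 5, 6]
step 2: w=[0.0000, 0.0001, 0.0001, 0.0001, 0.0007, 0.0007, 0.0007, 0.0007, 0.0007, 0.2930, 0.2930, 0.4103]  mean=0.3136  Neff=2.9401  idx=[9, 9, 9, 10, 10, 10, 10, 11, 11, 11, 11, 11]
step 3: w=[0.0962, 0.0962, 0.0962, 0.0962, 0.0962, 0.0962, 0.0962, 0.0653, 0.0653, 0.0653, 0.0653, 0.0653]  mean=0.3092  Neff=11.6113  idx=[0, 1, 2, 3, 4, 5, 5, 6, 7, 9, 10, 11]

post_mean = 0.3092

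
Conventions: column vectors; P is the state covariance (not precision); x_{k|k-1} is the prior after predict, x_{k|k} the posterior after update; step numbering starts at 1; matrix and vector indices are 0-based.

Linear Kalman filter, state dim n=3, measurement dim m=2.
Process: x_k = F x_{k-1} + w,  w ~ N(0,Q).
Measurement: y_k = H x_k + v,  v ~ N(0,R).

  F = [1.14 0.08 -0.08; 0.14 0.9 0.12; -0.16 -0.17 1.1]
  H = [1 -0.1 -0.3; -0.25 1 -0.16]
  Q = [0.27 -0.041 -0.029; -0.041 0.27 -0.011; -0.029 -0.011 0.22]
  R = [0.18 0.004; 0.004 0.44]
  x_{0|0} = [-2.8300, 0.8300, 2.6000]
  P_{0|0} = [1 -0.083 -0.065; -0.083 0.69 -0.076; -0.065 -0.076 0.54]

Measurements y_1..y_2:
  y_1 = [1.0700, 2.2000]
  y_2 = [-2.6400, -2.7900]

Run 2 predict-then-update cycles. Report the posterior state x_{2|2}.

step 1: x^-=[-3.3678, 0.6628, 3.1717]  P^-=[1.5752 0.0736 -0.3412; 0.0736 0.8168 -0.1362; -0.3412 -0.1362 0.9657]  S=[2.0321 -0.2820; -0.2820 1.3594]  K=[0.8183 -0.0256; 0.1028 0.6246; -0.3344 -0.2205]  nu=[5.4556, 1.2027]  x^+=[1.0659, 1.9750, 1.0823]  P^+=[0.2016 0.0678 0.1587; 0.0678 0.3011 0.0556; 0.1587 0.0556 0.7140]
step 2: x^-=[1.2866, 2.0566, 0.6842]  P^-=[0.5212 0.0928 0.0600; 0.0928 0.5625 0.0966; 0.0600 0.0966 1.0249]  S=[0.7503 -0.0708; -0.0708 0.9889]  K=[0.6582 -0.0005; 0.0604 0.5341; -0.3530 -0.1086]  nu=[-3.5156, -4.4155]  x^+=[-1.0252, -0.5143, 2.4047]  P^+=[0.1960 0.0881 0.2292; 0.0881 0.2823 0.1561; 0.2292 0.1561 0.9252]

x_post = [-1.0252, -0.5143, 2.4047]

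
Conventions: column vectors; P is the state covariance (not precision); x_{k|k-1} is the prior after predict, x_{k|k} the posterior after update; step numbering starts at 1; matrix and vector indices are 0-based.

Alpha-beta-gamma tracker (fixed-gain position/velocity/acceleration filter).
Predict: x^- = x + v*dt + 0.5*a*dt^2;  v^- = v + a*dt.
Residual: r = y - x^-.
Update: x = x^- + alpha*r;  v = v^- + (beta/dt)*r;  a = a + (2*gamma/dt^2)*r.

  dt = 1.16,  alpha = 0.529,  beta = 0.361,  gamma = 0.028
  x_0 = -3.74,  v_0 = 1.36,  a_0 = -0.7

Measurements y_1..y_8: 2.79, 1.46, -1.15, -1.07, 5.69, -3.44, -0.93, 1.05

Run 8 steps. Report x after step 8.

x_post = -1.4849

step 1: x_pred=-2.6334  r=5.4234  x^+=0.2356  v^+=2.2358  a^+=-0.4743
step 2: x_pred=2.5100  r=-1.0500  x^+=1.9546  v^+=1.3588  a^+=-0.5180
step 3: x_pred=3.1823  r=-4.3323  x^+=0.8905  v^+=-0.5903  a^+=-0.6983
step 4: x_pred=-0.2640  r=-0.8060  x^+=-0.6904  v^+=-1.6511  a^+=-0.7318
step 5: x_pred=-3.0981  r=8.7881  x^+=1.5508  v^+=0.2349  a^+=-0.3661
step 6: x_pred=1.5769  r=-5.0169  x^+=-1.0770  v^+=-1.7511  a^+=-0.5749
step 7: x_pred=-3.4951  r=2.5651  x^+=-2.1382  v^+=-1.6197  a^+=-0.4681
step 8: x_pred=-4.3320  r=5.3820  x^+=-1.4849  v^+=-0.4878  a^+=-0.2442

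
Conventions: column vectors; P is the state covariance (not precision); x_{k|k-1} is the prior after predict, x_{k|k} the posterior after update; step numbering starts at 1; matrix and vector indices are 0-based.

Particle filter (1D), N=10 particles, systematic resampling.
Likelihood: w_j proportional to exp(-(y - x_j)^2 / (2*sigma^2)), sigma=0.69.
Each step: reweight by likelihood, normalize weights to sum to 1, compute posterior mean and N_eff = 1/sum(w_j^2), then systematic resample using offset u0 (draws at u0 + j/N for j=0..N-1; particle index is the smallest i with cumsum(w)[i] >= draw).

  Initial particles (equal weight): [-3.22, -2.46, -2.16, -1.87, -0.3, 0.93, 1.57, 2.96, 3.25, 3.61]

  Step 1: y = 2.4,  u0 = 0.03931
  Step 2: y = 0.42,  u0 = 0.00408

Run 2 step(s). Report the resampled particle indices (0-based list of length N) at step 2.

resampled_idx = [0, 0, 0, 0, 0, 0, 1, 1, 2, 2]

step 1: w=[0.0000, 0.0000, 0.0000, 0.0000, 0.0002, 0.0519, 0.2436, 0.3612, 0.2351, 0.1079]  mean=2.6536  Neff=3.8543  idx=[5, 6, 6, 7, 7, 7, 7, 8, 8, 9]
step 2: w=[0.6017, 0.1972, 0.1972, 0.0009, 0.0009, 0.0009, 0.0009, 0.0002, 0.0002, 0.0000]  mean=1.1906  Neff=2.2738  idx=[0, 0, 0, 0, 0, 0, 1, 1, 2, 2]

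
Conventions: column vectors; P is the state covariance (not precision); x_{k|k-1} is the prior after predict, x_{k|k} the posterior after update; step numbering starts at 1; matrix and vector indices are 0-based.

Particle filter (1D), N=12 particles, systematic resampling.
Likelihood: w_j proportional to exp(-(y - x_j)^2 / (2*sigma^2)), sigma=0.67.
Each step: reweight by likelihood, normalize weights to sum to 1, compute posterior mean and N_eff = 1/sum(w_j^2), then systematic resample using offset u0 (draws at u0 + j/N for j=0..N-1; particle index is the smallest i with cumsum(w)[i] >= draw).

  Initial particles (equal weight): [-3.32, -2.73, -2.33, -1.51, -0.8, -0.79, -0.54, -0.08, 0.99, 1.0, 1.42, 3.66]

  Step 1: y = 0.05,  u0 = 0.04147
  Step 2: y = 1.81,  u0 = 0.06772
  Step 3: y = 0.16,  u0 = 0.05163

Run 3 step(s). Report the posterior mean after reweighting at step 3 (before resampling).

step 1: w=[0.0000, 0.0001, 0.0005, 0.0190, 0.1280, 0.1304, 0.1942, 0.2808, 0.1069, 0.1047, 0.0354, 0.0000]  mean=-0.1020  Neff=5.7485  idx=[4, 4, 5, 6, 6, 6, 7, 7, 7, 8, 9, 9]
step 2: w=[0.0003, 0.0003, 0.0004, 0.0014, 0.0014, 0.0014, 0.0125, 0.0125, 0.0125, 0.3152, 0.3210, 0.3210]  mean=0.9480  Neff=3.2684  idx=[9, 9, 9, 9, 10, 10, 10, 10, 11, 11, 11, 11]
step 3: w=[0.0844, 0.0844, 0.0844, 0.0844, 0.0828, 0.0828, 0.0828, 0.0828, 0.0828, 0.0828, 0.0828, 0.0828]  mean=0.9966  Neff=11.9991  idx=[0, 1, 2, 3, 4, 5, 6, 7, 8, 9, 10, 11]

post_mean = 0.9966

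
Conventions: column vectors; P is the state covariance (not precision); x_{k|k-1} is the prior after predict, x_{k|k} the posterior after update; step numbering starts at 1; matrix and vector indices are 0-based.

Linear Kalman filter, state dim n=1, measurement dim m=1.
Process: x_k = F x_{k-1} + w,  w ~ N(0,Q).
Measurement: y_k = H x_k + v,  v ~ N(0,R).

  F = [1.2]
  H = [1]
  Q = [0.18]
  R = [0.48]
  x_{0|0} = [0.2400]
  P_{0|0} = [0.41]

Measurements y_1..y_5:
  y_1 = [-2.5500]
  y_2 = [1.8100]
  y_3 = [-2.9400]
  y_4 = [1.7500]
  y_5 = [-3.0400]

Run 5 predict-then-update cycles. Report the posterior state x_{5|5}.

step 1: x^-=[0.2880]  P^-=[0.7704]  S=[1.2504]  K=[0.6161]  nu=[-2.8380]  x^+=[-1.4606]  P^+=[0.2957]
step 2: x^-=[-1.7527]  P^-=[0.6059]  S=[1.0859]  K=[0.5580]  nu=[3.5627]  x^+=[0.2351]  P^+=[0.2678]
step 3: x^-=[0.2822]  P^-=[0.5657]  S=[1.0457]  K=[0.5410]  nu=[-3.2222]  x^+=[-1.4609]  P^+=[0.2597]
step 4: x^-=[-1.7531]  P^-=[0.5539]  S=[1.0339]  K=[0.5357]  nu=[3.5031]  x^+=[0.1237]  P^+=[0.2572]
step 5: x^-=[0.1484]  P^-=[0.5503]  S=[1.0303]  K=[0.5341]  nu=[-3.1884]  x^+=[-1.5546]  P^+=[0.2564]

x_post = [-1.5546]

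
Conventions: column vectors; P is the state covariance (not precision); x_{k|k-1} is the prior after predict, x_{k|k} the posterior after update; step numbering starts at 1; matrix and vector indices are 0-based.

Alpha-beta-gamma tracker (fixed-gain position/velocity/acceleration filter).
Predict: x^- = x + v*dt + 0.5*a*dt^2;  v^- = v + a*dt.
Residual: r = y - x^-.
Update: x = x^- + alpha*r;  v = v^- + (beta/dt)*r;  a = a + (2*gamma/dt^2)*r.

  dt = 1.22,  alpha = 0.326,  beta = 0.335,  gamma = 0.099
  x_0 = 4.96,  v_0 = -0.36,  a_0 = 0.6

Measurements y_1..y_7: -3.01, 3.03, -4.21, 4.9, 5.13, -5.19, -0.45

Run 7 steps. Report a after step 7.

a_post = -0.2968

step 1: x_pred=4.9673  r=-7.9773  x^+=2.3667  v^+=-1.8185  a^+=-0.4612
step 2: x_pred=-0.1951  r=3.2251  x^+=0.8563  v^+=-1.4956  a^+=-0.0322
step 3: x_pred=-0.9923  r=-3.2177  x^+=-2.0413  v^+=-2.4184  a^+=-0.4602
step 4: x_pred=-5.3342  r=10.2342  x^+=-1.9979  v^+=-0.1697  a^+=0.9012
step 5: x_pred=-1.5342  r=6.6642  x^+=0.6383  v^+=2.7597  a^+=1.7877
step 6: x_pred=5.3356  r=-10.5256  x^+=1.9043  v^+=2.0505  a^+=0.3875
step 7: x_pred=4.6943  r=-5.1443  x^+=3.0173  v^+=1.1107  a^+=-0.2968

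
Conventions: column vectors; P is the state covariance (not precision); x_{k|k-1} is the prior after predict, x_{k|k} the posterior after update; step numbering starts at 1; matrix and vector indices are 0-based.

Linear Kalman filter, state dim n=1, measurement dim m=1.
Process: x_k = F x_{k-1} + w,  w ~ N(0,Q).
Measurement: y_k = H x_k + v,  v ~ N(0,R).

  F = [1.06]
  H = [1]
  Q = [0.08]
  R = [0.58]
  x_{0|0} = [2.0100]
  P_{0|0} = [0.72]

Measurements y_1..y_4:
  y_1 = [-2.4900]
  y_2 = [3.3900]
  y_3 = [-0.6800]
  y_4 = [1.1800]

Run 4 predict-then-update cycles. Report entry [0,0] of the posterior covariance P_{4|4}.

step 1: x^-=[2.1306]  P^-=[0.8890]  S=[1.4690]  K=[0.6052]  nu=[-4.6206]  x^+=[-0.6657]  P^+=[0.3510]
step 2: x^-=[-0.7056]  P^-=[0.4744]  S=[1.0544]  K=[0.4499]  nu=[4.0956]  x^+=[1.1371]  P^+=[0.2610]
step 3: x^-=[1.2053]  P^-=[0.3732]  S=[0.9532]  K=[0.3915]  nu=[-1.8853]  x^+=[0.4672]  P^+=[0.2271]
step 4: x^-=[0.4952]  P^-=[0.3352]  S=[0.9152]  K=[0.3662]  nu=[0.6848]  x^+=[0.7460]  P^+=[0.2124]

P_post[0,0] = 0.2124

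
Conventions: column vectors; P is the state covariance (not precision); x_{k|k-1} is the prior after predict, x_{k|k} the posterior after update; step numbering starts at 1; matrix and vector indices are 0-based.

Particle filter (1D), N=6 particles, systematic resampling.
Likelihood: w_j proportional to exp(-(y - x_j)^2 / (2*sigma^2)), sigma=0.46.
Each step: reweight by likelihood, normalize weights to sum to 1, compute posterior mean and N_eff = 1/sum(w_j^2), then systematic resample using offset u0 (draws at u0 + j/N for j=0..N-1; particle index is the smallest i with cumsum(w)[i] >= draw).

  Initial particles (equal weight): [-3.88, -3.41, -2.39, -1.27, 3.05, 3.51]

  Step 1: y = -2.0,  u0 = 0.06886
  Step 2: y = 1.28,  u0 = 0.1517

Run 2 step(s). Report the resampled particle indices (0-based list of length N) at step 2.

resampled_idx = [4, 4, 4, 5, 5, 5]

step 1: w=[0.0002, 0.0092, 0.7042, 0.2864, 0.0000, 0.0000]  mean=-2.0790  Neff=1.7301  idx=[2, 2, 2, 2, 3, 3]
step 2: w=[0.0000, 0.0000, 0.0000, 0.0000, 0.5000, 0.5000]  mean=-1.2700  Neff=2.0000  idx=[4, 4, 4, 5, 5, 5]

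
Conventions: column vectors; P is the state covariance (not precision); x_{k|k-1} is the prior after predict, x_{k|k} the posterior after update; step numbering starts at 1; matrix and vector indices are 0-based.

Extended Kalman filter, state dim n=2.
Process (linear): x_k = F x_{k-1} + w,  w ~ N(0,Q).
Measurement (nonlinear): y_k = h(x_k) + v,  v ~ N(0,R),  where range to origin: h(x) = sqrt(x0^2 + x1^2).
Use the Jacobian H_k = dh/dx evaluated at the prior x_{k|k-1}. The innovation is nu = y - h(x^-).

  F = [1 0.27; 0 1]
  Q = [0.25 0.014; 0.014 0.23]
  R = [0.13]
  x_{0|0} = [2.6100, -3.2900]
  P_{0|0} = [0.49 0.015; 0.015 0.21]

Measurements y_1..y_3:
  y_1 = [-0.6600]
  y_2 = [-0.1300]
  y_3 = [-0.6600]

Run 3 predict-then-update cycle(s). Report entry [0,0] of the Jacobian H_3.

step 1: x^-=[1.7217, -3.2900]  P^-=[0.7634 0.0857; 0.0857 0.4400]  H_jac=[0.4637 -0.8860]  S=[0.5691]  K=[0.4885; -0.6152]  nu=[-4.3733]  x^+=[-0.4148, -0.5996]  P^+=[0.6276 0.2567; 0.2567 0.2246]
step 2: x^-=[-0.5767, -0.5996]  P^-=[1.0326 0.3314; 0.3314 0.4546]  H_jac=[-0.6932 -0.7208]  S=[1.1935]  K=[-0.7999; -0.4670]  nu=[-0.9620]  x^+=[0.1927, -0.1504]  P^+=[0.2690 -0.1144; -0.1144 0.1943]
step 3: x^-=[0.1521, -0.1504]  P^-=[0.4714 -0.0480; -0.0480 0.4243]  H_jac=[0.7112 -0.7030]  S=[0.6261]  K=[0.5893; -0.5309]  nu=[-0.8739]  x^+=[-0.3629, 0.3136]  P^+=[0.2539 0.1479; 0.1479 0.2478]

H_jac[0,0] = 0.7112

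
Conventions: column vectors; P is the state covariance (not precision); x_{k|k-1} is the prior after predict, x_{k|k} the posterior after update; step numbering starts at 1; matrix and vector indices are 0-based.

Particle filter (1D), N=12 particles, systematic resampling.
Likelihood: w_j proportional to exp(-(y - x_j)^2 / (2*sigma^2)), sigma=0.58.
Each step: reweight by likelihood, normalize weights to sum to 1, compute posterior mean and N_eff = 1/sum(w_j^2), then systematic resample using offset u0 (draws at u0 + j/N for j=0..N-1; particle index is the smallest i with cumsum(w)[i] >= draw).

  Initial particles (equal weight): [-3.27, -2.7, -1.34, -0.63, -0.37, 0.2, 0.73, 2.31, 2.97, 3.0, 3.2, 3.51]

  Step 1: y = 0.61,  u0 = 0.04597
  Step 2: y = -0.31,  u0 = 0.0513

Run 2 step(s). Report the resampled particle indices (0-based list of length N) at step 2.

step 1: w=[0.0000, 0.0000, 0.0017, 0.0481, 0.1133, 0.3679, 0.4624, 0.0064, 0.0001, 0.0001, 0.0000, 0.0000]  mean=0.3523  Neff=2.7447  idx=[3, 4, 5, 5, 5, 5, 6, 6, 6, 6, 6, 6]
step 2: w=[0.1488, 0.1723, 0.1177, 0.1177, 0.1177, 0.1177, 0.0347, 0.0347, 0.0347, 0.0347, 0.0347, 0.0347]  mean=0.0887  Neff=8.7387  idx=[0, 0, 1, 1, 2, 3, 3, 4, 5, 6, 8, 11]

resampled_idx = [0, 0, 1, 1, 2, 3, 3, 4, 5, 6, 8, 11]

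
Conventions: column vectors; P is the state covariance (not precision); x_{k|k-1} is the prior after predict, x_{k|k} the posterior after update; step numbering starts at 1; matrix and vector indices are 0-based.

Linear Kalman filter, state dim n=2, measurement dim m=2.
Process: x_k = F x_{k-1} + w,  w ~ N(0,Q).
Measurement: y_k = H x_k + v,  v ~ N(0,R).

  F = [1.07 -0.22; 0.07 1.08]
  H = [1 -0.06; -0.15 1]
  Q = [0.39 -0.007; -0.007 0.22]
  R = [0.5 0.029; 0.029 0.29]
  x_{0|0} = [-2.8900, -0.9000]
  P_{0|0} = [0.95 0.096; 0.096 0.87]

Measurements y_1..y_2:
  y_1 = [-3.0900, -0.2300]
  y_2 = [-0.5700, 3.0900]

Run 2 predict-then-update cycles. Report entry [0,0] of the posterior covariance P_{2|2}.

P_post[0,0] = 0.3082

step 1: x^-=[-2.8943, -1.1743]  P^-=[1.4746 -0.0331; -0.0331 1.2539]  S=[1.9831 -0.3008; -0.3008 1.5870]  K=[0.7416 -0.0197; 0.0676 0.8061]  nu=[-0.2662, 0.5102]  x^+=[-3.1017, -0.7811]  P^+=[0.3746 0.0720; 0.0720 0.2465]
step 2: x^-=[-3.1470, -1.0607]  P^-=[0.7969 0.0446; 0.0446 0.5203]  S=[1.2934 -0.0768; -0.0768 0.8148]  K=[0.6120 -0.0343; 0.0480 0.6348]  nu=[2.5134, 3.6786]  x^+=[-1.7351, 1.3952]  P^+=[0.3082 0.0540; 0.0540 0.1936]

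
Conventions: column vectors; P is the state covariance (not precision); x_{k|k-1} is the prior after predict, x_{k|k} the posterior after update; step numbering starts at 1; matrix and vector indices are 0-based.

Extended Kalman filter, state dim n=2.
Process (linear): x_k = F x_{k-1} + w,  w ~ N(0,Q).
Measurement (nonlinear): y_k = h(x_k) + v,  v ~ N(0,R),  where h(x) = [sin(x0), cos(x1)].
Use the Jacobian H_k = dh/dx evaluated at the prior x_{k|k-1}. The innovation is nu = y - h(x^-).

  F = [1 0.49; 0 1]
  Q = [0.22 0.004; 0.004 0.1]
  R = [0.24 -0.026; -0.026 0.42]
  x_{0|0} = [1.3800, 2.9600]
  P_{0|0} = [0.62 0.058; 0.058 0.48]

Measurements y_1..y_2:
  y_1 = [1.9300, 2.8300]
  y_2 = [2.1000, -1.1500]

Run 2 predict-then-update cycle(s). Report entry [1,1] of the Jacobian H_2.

step 1: x^-=[2.8304, 2.9600]  P^-=[1.0121 0.2972; 0.2972 0.5800]  H_jac=[-0.9520 0.0000; 0.0000 -0.1806]  S=[1.1572 0.0251; 0.0251 0.4389]  K=[-0.8310 -0.0748; -0.2396 -0.2249]  nu=[1.6238, 3.8136]  x^+=[1.1959, 1.7131]  P^+=[0.2075 0.0543; 0.0543 0.4886]
step 2: x^-=[2.0353, 1.7131]  P^-=[0.5980 0.2977; 0.2977 0.5886]  H_jac=[-0.4480 0.0000; 0.0000 -0.9899]  S=[0.3600 0.1060; 0.1060 0.9968]  K=[-0.6783 -0.2235; -0.2047 -0.5628]  nu=[1.2060, -1.0082]  x^+=[1.4427, 2.0336]  P^+=[0.3504 0.0770; 0.0770 0.2334]

H_jac[1,1] = -0.9899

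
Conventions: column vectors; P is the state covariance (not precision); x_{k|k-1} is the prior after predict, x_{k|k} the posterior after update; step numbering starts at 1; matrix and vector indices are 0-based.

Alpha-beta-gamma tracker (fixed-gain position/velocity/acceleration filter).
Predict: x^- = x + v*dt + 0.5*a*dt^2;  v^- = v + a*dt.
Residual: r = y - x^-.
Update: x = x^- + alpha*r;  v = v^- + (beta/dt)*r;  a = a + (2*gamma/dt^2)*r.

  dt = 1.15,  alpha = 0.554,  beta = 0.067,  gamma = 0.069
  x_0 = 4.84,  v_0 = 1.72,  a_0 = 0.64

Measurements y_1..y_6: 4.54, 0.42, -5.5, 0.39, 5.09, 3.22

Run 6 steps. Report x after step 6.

step 1: x_pred=7.2412  r=-2.7012  x^+=5.7447  v^+=2.2986  a^+=0.3581
step 2: x_pred=8.6250  r=-8.2050  x^+=4.0794  v^+=2.2325  a^+=-0.4980
step 3: x_pred=6.3174  r=-11.8174  x^+=-0.2294  v^+=0.9712  a^+=-1.7312
step 4: x_pred=-0.2573  r=0.6473  x^+=0.1013  v^+=-0.9819  a^+=-1.6636
step 5: x_pred=-2.1279  r=7.2179  x^+=1.8708  v^+=-2.4745  a^+=-0.9104
step 6: x_pred=-1.5769  r=4.7969  x^+=1.0806  v^+=-3.2421  a^+=-0.4099

x_post = 1.0806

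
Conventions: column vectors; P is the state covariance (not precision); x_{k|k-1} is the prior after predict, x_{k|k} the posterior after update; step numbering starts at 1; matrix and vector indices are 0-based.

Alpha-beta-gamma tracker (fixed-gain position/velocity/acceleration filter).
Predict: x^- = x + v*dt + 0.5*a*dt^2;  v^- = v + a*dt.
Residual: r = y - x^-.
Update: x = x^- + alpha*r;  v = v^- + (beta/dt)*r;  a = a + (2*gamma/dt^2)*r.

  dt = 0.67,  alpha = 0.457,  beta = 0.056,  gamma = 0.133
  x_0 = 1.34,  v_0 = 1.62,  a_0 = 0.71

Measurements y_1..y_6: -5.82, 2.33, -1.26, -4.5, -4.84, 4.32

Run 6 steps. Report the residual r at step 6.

resid = 14.9980

step 1: x_pred=2.5848  r=-8.4048  x^+=-1.2562  v^+=1.3932  a^+=-4.2703
step 2: x_pred=-1.2812  r=3.6112  x^+=0.3691  v^+=-1.1661  a^+=-2.1304
step 3: x_pred=-0.8903  r=-0.3697  x^+=-1.0593  v^+=-2.6244  a^+=-2.3495
step 4: x_pred=-3.3449  r=-1.1551  x^+=-3.8728  v^+=-4.2951  a^+=-3.0339
step 5: x_pred=-7.4315  r=2.5915  x^+=-6.2472  v^+=-6.1112  a^+=-1.4983
step 6: x_pred=-10.6780  r=14.9980  x^+=-3.8239  v^+=-5.8615  a^+=7.3889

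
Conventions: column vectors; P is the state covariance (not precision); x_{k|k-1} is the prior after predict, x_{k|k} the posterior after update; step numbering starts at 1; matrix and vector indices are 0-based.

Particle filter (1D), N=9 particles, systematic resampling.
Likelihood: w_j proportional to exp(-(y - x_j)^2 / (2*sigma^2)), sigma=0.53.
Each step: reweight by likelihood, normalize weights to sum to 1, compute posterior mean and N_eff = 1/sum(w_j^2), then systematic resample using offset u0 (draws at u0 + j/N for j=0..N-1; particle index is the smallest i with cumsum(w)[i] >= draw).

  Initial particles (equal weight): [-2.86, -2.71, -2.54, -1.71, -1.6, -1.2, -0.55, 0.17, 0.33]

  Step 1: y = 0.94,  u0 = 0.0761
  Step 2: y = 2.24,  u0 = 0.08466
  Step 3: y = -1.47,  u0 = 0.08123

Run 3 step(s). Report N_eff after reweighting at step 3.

step 1: w=[0.0000, 0.0000, 0.0000, 0.0000, 0.0000, 0.0003, 0.0218, 0.3941, 0.5838]  mean=0.2473  Neff=2.0136  idx=[7, 7, 7, 7, 8, 8, 8, 8, 8]
step 2: w=[0.0512, 0.0512, 0.0512, 0.0512, 0.1590, 0.1590, 0.1590, 0.1590, 0.1590]  mean=0.2972  Neff=7.3015  idx=[1, 3, 4, 5, 6, 6, 7, 8, 8]
step 3: w=[0.2161, 0.2161, 0.0811, 0.0811, 0.0811, 0.0811, 0.0811, 0.0811, 0.0811]  mean=0.2609  Neff=7.1714  idx=[0, 0, 1, 1, 3, 4, 5, 7, 8]

N_eff = 7.1714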